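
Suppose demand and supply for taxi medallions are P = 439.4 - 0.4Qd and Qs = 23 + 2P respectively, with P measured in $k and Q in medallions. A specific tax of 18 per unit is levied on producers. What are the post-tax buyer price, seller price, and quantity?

P_b = 247, P_s = 229, Q = 481

Solving each curve for Q: Qd = 1098.5 - 2.5P.
The tax drives a wedge P_b - P_s = 18. Substituting P_s = P_b - 18 into supply: Qs = -13 + 2P_b.
Equate demand and the shifted supply: 1098.5 - 2.5P_b = -13 + 2P_b, giving 4.5P_b = 1111.5, so P_b = 247.
Then P_s = 247 - 18 = 229 and Q = 1098.5 - 2.5(247) = 481.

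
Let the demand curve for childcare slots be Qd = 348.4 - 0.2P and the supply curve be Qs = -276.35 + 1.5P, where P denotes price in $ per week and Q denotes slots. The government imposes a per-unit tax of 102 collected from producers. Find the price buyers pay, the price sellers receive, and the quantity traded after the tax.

P_b = 457.5, P_s = 355.5, Q = 256.9

The tax drives a wedge P_b - P_s = 102. Substituting P_s = P_b - 102 into supply: Qs = -429.35 + 1.5P_b.
Equate demand and the shifted supply: 348.4 - 0.2P_b = -429.35 + 1.5P_b, giving 1.7P_b = 777.75, so P_b = 457.5.
Then P_s = 457.5 - 102 = 355.5 and Q = 348.4 - 0.2(457.5) = 256.9.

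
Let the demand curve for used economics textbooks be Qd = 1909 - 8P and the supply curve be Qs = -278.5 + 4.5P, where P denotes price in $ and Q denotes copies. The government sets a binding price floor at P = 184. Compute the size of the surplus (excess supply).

With P fixed at 184, quantity demanded is 437 and quantity supplied is 549.5.
Surplus = Qs - Qd = 549.5 - 437 = 112.5.

Surplus = 112.5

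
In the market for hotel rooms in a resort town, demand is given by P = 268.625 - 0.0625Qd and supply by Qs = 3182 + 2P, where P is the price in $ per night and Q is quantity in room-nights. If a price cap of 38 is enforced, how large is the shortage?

Rewriting in direct form: Qd = 4298 - 16P.
Evaluating both curves at the ceiling price 38 gives Qd = 3690, Qs = 3258.
Shortage = Qd - Qs = 3690 - 3258 = 432.

Shortage = 432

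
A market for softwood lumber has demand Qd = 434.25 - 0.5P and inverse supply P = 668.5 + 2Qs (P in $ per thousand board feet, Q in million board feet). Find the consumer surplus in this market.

Consumer surplus = 2500

In direct form, Qs = -334.25 + 0.5P.
Equating demand and supply, 434.25 - 0.5P = -334.25 + 0.5P gives P = 768.5, so P* = 768.5.
Plugging P* into demand: Q* = 434.25 - 0.5(768.5) = 50.
Demand choke price (Qd = 0): P = 434.25/0.5 = 868.5. Consumer surplus = ½ × (868.5 - 768.5) × 50 = 2500.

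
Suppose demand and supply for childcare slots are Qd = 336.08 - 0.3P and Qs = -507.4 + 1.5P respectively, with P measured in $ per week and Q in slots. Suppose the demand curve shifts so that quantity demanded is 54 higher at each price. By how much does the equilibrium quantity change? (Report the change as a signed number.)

ΔQ = 45

Set Qd = Qs: 336.08 - 0.3P = -507.4 + 1.5P, so 843.48 = 1.8P and P* = 468.6.
From the demand curve, Q* = 336.08 - 0.3(468.6) = 195.5.
After the shift, demand is Qd = 390.08 - 0.3P.
New equilibrium: 897.48 = 1.8P, so P = 498.6 and Q = 240.5.
ΔQ = 240.5 - 195.5 = 45.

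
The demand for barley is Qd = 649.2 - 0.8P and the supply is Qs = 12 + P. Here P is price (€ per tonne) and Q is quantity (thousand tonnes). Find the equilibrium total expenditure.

At equilibrium Qd = Qs, so 649.2 - 0.8P = 12 + P; collecting terms, 637.2 = 1.8P and P* = 354.
Substitute back: Q* = 649.2 - 0.8(354) = 366.
Total expenditure = P* × Q* = 354 × 366 = 129564.

Total expenditure = 129564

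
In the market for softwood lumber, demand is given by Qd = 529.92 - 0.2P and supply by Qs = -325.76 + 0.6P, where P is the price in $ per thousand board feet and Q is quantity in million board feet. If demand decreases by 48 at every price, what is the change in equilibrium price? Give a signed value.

ΔP = -60

At equilibrium Qd = Qs, so 529.92 - 0.2P = -325.76 + 0.6P; collecting terms, 855.68 = 0.8P and P* = 1069.6.
Substitute back: Q* = 529.92 - 0.2(1069.6) = 316.
After the shift, demand is Qd = 481.92 - 0.2P.
The new intersection has 807.68 = 0.8P, i.e. P = 1009.6, Q = 280.
ΔP = 1009.6 - 1069.6 = -60.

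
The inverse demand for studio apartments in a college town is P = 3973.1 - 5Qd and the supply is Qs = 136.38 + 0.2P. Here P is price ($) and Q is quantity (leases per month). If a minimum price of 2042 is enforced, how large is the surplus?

Solving each curve for Q: Qd = 794.62 - 0.2P.
At P = 2042: Qd = 386.22 and Qs = 544.78.
Surplus = Qs - Qd = 544.78 - 386.22 = 158.56.

Surplus = 158.56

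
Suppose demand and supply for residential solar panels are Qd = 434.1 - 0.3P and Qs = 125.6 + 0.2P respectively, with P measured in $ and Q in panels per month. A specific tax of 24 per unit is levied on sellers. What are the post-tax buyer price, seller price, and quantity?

P_b = 626.6, P_s = 602.6, Q = 246.12

Sellers keep P_s = P_b - 24 per unit, so supply in terms of the buyer price is Qs = 120.8 + 0.2P_b.
Market clearing requires 434.1 - 0.3P_b = 120.8 + 0.2P_b; hence 313.3 = 0.5P_b and P_b = 626.6.
So P_s = 602.6 and the quantity traded is Q = 434.1 - 0.3(626.6) = 246.12.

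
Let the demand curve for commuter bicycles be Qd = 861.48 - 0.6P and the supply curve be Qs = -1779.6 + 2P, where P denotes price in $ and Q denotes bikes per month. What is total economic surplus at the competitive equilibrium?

Total surplus = 68796

Equating demand and supply, 861.48 - 0.6P = -1779.6 + 2P gives 2.6P = 2641.08, so P* = 1015.8.
Plugging P* into demand: Q* = 861.48 - 0.6(1015.8) = 252.
Demand choke price = 1435.8; supply choke price = 889.8. CS = ½(1435.8 - 1015.8)(252) = 52920; PS = ½(1015.8 - 889.8)(252) = 15876. Total surplus = 68796.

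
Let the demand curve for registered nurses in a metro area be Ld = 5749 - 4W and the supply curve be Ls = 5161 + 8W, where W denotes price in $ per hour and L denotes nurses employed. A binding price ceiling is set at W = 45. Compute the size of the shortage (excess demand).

Shortage = 48

With W fixed at 45, quantity demanded is 5569 and quantity supplied is 5521.
Shortage = Ld - Ls = 5569 - 5521 = 48.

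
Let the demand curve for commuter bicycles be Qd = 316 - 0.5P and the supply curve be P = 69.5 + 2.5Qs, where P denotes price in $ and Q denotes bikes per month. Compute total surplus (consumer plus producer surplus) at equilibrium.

Inverting to quantity form: Qs = -27.8 + 0.4P.
Equating demand and supply, 316 - 0.5P = -27.8 + 0.4P gives 0.9P = 343.8, so P* = 382.
Then Q* = 316 - 0.5(382) = 125.
Demand choke price = 632; supply choke price = 69.5. CS = ½(632 - 382)(125) = 15625; PS = ½(382 - 69.5)(125) = 19531.25. Total surplus = 35156.25.

Total surplus = 35156.25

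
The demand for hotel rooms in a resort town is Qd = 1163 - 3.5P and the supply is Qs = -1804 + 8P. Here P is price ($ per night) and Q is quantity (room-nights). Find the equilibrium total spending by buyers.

Total spending by buyers = 67080

Set Qd = Qs: 1163 - 3.5P = -1804 + 8P, so 2967 = 11.5P and P* = 258.
Plugging P* into demand: Q* = 1163 - 3.5(258) = 260.
Total spending by buyers = P* × Q* = 258 × 260 = 67080.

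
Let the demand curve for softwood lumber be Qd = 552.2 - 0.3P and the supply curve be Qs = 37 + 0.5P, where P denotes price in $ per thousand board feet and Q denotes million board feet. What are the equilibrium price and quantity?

Set Qd = Qs: 552.2 - 0.3P = 37 + 0.5P, so 515.2 = 0.8P and P* = 644.
Substitute back: Q* = 552.2 - 0.3(644) = 359.

P* = 644, Q* = 359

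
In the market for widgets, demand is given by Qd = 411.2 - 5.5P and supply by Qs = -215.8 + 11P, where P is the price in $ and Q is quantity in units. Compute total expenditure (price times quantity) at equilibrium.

Total expenditure = 7683.6

The market clears where 411.2 - 5.5P = -215.8 + 11P. Rearranging, 16.5P = 627, hence P* = 38.
From the demand curve, Q* = 411.2 - 5.5(38) = 202.2.
Total expenditure = P* × Q* = 38 × 202.2 = 7683.6.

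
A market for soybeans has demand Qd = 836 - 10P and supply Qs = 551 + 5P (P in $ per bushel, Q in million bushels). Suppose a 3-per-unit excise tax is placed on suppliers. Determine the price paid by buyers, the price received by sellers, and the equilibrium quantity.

Suppliers keep P_s = P_b - 3 per unit, so supply in terms of the buyer price is Qs = 536 + 5P_b.
Equate demand and the shifted supply: 836 - 10P_b = 536 + 5P_b, giving 15P_b = 300, so P_b = 20.
Then P_s = 20 - 3 = 17 and Q = 836 - 10(20) = 636.

P_b = 20, P_s = 17, Q = 636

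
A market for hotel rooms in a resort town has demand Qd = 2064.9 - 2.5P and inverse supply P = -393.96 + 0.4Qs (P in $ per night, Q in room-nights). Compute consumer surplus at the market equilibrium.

Rewriting in direct form: Qs = 984.9 + 2.5P.
The market clears where 2064.9 - 2.5P = 984.9 + 2.5P. Rearranging, 5P = 1080, hence P* = 216.
Substitute back: Q* = 2064.9 - 2.5(216) = 1524.9.
Demand choke price (Qd = 0): P = 2064.9/2.5 = 825.96. Consumer surplus = ½ × (825.96 - 216) × 1524.9 = 465064.002.

Consumer surplus = 465064.002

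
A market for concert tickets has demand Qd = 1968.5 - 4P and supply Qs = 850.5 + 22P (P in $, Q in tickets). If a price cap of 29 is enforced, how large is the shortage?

With P fixed at 29, quantity demanded is 1852.5 and quantity supplied is 1488.5.
Shortage = Qd - Qs = 1852.5 - 1488.5 = 364.

Shortage = 364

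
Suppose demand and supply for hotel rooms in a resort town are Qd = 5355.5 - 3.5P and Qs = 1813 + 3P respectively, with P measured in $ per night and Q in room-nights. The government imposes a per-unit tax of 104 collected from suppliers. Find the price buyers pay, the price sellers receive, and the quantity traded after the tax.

P_b = 593, P_s = 489, Q = 3280

With a tax of 104 on suppliers, they supply based on the net price P_s = P_b - 104, so Qs = 1501 + 3P_b.
Market clearing requires 5355.5 - 3.5P_b = 1501 + 3P_b; hence 3854.5 = 6.5P_b and P_b = 593.
Then P_s = 593 - 104 = 489 and Q = 5355.5 - 3.5(593) = 3280.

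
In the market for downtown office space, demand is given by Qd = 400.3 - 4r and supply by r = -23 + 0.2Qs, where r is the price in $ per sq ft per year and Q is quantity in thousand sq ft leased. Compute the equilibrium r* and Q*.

r* = 31.7, Q* = 273.5

Inverting to quantity form: Qs = 115 + 5r.
At equilibrium Qd = Qs, so 400.3 - 4r = 115 + 5r; collecting terms, 285.3 = 9r and r* = 31.7.
Substitute back: Q* = 400.3 - 4(31.7) = 273.5.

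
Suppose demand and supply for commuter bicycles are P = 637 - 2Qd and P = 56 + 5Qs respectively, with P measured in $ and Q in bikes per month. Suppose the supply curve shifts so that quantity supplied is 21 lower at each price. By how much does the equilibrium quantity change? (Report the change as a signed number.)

Rewriting in direct form: Qd = 318.5 - 0.5P and Qs = -11.2 + 0.2P.
The market clears where 318.5 - 0.5P = -11.2 + 0.2P. Rearranging, 0.7P = 329.7, hence P* = 471.
Plugging P* into demand: Q* = 318.5 - 0.5(471) = 83.
After the shift, supply is Qs = -32.2 + 0.2P.
New equilibrium: 350.7 = 0.7P, so P = 501 and Q = 68.
ΔQ = 68 - 83 = -15.

ΔQ = -15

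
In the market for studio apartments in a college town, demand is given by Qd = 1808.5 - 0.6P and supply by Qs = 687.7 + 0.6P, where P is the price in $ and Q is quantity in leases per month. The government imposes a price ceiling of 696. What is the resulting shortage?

Evaluating both curves at the ceiling price 696 gives Qd = 1390.9, Qs = 1105.3.
Shortage = Qd - Qs = 1390.9 - 1105.3 = 285.6.

Shortage = 285.6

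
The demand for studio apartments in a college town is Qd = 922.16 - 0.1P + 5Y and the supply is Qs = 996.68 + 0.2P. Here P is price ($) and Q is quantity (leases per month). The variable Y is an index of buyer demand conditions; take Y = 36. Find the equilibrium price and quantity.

P* = 351.6, Q* = 1067

With Y = 36, demand is Qd = 1102.16 - 0.1P.
At equilibrium Qd = Qs, so 1102.16 - 0.1P = 996.68 + 0.2P; collecting terms, 105.48 = 0.3P and P* = 351.6.
Plugging P* into demand: Q* = 1102.16 - 0.1(351.6) = 1067.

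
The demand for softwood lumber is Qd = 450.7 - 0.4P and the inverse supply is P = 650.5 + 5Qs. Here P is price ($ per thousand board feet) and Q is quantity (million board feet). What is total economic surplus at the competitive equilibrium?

Inverting to quantity form: Qs = -130.1 + 0.2P.
Set Qd = Qs: 450.7 - 0.4P = -130.1 + 0.2P, so 580.8 = 0.6P and P* = 968.
Then Q* = 450.7 - 0.4(968) = 63.5.
Demand choke price = 1126.75; supply choke price = 650.5. CS = ½(1126.75 - 968)(63.5) = 5040.3125; PS = ½(968 - 650.5)(63.5) = 10080.625. Total surplus = 15120.9375.

Total surplus = 15120.9375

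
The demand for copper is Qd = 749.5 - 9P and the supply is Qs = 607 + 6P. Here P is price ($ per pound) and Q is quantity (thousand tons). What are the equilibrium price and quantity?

P* = 9.5, Q* = 664

The market clears where 749.5 - 9P = 607 + 6P. Rearranging, 15P = 142.5, hence P* = 9.5.
From the demand curve, Q* = 749.5 - 9(9.5) = 664.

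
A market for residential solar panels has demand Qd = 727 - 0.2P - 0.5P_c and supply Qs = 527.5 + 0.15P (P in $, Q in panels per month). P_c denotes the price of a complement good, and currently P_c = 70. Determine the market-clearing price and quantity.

P* = 470, Q* = 598

With P_c = 70, demand is Qd = 692 - 0.2P.
Equating demand and supply, 692 - 0.2P = 527.5 + 0.15P gives 0.35P = 164.5, so P* = 470.
From the demand curve, Q* = 692 - 0.2(470) = 598.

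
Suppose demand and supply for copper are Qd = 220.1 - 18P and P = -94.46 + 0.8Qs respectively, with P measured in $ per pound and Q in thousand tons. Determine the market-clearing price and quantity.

P* = 5.3, Q* = 124.7

Rewriting in direct form: Qs = 118.075 + 1.25P.
Set Qd = Qs: 220.1 - 18P = 118.075 + 1.25P, so 102.025 = 19.25P and P* = 5.3.
Then Q* = 220.1 - 18(5.3) = 124.7.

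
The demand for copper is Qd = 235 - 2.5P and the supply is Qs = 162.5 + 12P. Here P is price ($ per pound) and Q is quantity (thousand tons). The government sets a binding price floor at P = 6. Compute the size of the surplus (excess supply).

With P fixed at 6, quantity demanded is 220 and quantity supplied is 234.5.
Surplus = Qs - Qd = 234.5 - 220 = 14.5.

Surplus = 14.5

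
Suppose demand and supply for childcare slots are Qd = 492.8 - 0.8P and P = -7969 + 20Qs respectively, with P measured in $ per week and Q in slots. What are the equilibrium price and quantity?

Inverting to quantity form: Qs = 398.45 + 0.05P.
Equating demand and supply, 492.8 - 0.8P = 398.45 + 0.05P gives 0.85P = 94.35, so P* = 111.
Then Q* = 492.8 - 0.8(111) = 404.

P* = 111, Q* = 404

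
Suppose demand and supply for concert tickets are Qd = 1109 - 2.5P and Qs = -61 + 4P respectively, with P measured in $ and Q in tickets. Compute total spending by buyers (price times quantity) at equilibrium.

Total spending by buyers = 118620

At equilibrium Qd = Qs, so 1109 - 2.5P = -61 + 4P; collecting terms, 1170 = 6.5P and P* = 180.
From the demand curve, Q* = 1109 - 2.5(180) = 659.
Total spending by buyers = P* × Q* = 180 × 659 = 118620.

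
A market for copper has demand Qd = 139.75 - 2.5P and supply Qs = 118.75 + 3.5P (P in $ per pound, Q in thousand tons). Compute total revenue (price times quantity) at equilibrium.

Total revenue = 458.5

The market clears where 139.75 - 2.5P = 118.75 + 3.5P. Rearranging, 6P = 21, hence P* = 3.5.
From the demand curve, Q* = 139.75 - 2.5(3.5) = 131.
Total revenue = P* × Q* = 3.5 × 131 = 458.5.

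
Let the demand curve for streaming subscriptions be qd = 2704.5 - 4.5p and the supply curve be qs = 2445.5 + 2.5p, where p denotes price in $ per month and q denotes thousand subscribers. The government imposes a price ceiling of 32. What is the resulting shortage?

Shortage = 35

With p fixed at 32, quantity demanded is 2560.5 and quantity supplied is 2525.5.
Shortage = qd - qs = 2560.5 - 2525.5 = 35.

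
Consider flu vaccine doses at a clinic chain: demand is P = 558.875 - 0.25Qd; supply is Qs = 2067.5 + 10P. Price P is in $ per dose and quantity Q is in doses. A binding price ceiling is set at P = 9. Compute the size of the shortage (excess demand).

In direct form, Qd = 2235.5 - 4P.
With P fixed at 9, quantity demanded is 2199.5 and quantity supplied is 2157.5.
Shortage = Qd - Qs = 2199.5 - 2157.5 = 42.

Shortage = 42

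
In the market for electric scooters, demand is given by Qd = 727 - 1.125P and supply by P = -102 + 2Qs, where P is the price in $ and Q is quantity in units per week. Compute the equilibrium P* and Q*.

P* = 416, Q* = 259

In direct form, Qs = 51 + 0.5P.
The market clears where 727 - 1.125P = 51 + 0.5P. Rearranging, 1.625P = 676, hence P* = 416.
From the demand curve, Q* = 727 - 1.125(416) = 259.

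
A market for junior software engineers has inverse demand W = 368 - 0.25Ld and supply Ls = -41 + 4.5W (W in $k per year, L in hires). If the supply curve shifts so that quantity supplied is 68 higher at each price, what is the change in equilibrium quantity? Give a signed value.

In direct form, Ld = 1472 - 4W.
At equilibrium Ld = Ls, so 1472 - 4W = -41 + 4.5W; collecting terms, 1513 = 8.5W and W* = 178.
Substitute back: L* = 1472 - 4(178) = 760.
After the shift, supply is Ls = 27 + 4.5W.
New equilibrium: 1445 = 8.5W, so W = 170 and L = 792.
ΔL = 792 - 760 = 32.

ΔL = 32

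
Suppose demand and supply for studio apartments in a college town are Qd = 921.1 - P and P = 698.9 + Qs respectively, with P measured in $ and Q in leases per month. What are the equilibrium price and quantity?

Rewriting in direct form: Qs = -698.9 + P.
The market clears where 921.1 - P = -698.9 + P. Rearranging, 2P = 1620, hence P* = 810.
Then Q* = 921.1 - 810 = 111.1.

P* = 810, Q* = 111.1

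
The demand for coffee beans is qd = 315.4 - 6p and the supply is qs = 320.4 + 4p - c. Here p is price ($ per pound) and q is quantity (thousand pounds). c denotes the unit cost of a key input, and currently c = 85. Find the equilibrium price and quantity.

p* = 8, q* = 267.4

With c = 85, supply is qs = 235.4 + 4p.
Equating demand and supply, 315.4 - 6p = 235.4 + 4p gives 10p = 80, so p* = 8.
From the demand curve, q* = 315.4 - 6(8) = 267.4.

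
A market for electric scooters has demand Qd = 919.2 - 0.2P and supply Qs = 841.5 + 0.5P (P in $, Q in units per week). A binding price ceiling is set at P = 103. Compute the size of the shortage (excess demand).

Evaluating both curves at the ceiling price 103 gives Qd = 898.6, Qs = 893.
Shortage = Qd - Qs = 898.6 - 893 = 5.6.

Shortage = 5.6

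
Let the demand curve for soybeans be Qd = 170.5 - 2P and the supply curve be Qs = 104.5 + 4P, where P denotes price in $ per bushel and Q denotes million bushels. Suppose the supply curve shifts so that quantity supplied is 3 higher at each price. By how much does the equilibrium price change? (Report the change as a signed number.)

ΔP = -0.5

At equilibrium Qd = Qs, so 170.5 - 2P = 104.5 + 4P; collecting terms, 66 = 6P and P* = 11.
Plugging P* into demand: Q* = 170.5 - 2(11) = 148.5.
After the shift, supply is Qs = 107.5 + 4P.
New equilibrium: 63 = 6P, so P = 10.5 and Q = 149.5.
ΔP = 10.5 - 11 = -0.5.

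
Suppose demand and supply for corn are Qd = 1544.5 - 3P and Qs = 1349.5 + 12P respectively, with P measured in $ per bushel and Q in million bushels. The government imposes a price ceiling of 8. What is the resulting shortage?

Shortage = 75

Evaluating both curves at the ceiling price 8 gives Qd = 1520.5, Qs = 1445.5.
Shortage = Qd - Qs = 1520.5 - 1445.5 = 75.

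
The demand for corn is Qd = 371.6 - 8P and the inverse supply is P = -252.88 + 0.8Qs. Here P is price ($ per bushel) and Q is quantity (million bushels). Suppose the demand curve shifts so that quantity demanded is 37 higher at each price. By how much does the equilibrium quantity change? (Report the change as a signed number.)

Rewriting in direct form: Qs = 316.1 + 1.25P.
Set Qd = Qs: 371.6 - 8P = 316.1 + 1.25P, so 55.5 = 9.25P and P* = 6.
Plugging P* into demand: Q* = 371.6 - 8(6) = 323.6.
After the shift, demand is Qd = 408.6 - 8P.
The new intersection has 92.5 = 9.25P, i.e. P = 10, Q = 328.6.
ΔQ = 328.6 - 323.6 = 5.

ΔQ = 5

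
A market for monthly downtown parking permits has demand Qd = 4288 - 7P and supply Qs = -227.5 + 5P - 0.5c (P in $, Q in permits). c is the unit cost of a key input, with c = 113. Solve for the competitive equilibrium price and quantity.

P* = 381, Q* = 1621

With c = 113, supply is Qs = -284 + 5P.
Set Qd = Qs: 4288 - 7P = -284 + 5P, so 4572 = 12P and P* = 381.
Substitute back: Q* = 4288 - 7(381) = 1621.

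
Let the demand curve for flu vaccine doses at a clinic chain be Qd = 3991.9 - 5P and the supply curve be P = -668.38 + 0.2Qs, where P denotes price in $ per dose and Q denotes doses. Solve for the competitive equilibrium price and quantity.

P* = 65, Q* = 3666.9

In direct form, Qs = 3341.9 + 5P.
The market clears where 3991.9 - 5P = 3341.9 + 5P. Rearranging, 10P = 650, hence P* = 65.
Substitute back: Q* = 3991.9 - 5(65) = 3666.9.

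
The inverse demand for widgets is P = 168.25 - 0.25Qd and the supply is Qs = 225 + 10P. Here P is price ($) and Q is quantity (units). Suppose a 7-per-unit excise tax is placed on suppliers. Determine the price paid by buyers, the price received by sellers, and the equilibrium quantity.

In direct form, Qd = 673 - 4P.
Suppliers keep P_s = P_b - 7 per unit, so supply in terms of the buyer price is Qs = 155 + 10P_b.
Equate demand and the shifted supply: 673 - 4P_b = 155 + 10P_b, giving 14P_b = 518, so P_b = 37.
Then P_s = 37 - 7 = 30 and Q = 673 - 4(37) = 525.

P_b = 37, P_s = 30, Q = 525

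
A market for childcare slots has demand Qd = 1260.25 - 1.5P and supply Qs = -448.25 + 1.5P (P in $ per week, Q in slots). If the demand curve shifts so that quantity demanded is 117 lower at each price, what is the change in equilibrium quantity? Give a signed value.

ΔQ = -58.5

Equating demand and supply, 1260.25 - 1.5P = -448.25 + 1.5P gives 3P = 1708.5, so P* = 569.5.
From the demand curve, Q* = 1260.25 - 1.5(569.5) = 406.
After the shift, demand is Qd = 1143.25 - 1.5P.
New equilibrium: 1591.5 = 3P, so P = 530.5 and Q = 347.5.
ΔQ = 347.5 - 406 = -58.5.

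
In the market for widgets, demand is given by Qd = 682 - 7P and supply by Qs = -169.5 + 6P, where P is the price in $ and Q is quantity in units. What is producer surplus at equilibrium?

At equilibrium Qd = Qs, so 682 - 7P = -169.5 + 6P; collecting terms, 851.5 = 13P and P* = 65.5.
Then Q* = 682 - 7(65.5) = 223.5.
Supply choke price (Qs = 0): P = 28.25. Producer surplus = ½ × (65.5 - 28.25) × 223.5 = 4162.6875.

Producer surplus = 4162.6875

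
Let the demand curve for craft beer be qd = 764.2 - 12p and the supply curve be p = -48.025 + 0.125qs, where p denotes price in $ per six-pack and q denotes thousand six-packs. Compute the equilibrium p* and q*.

In direct form, qs = 384.2 + 8p.
The market clears where 764.2 - 12p = 384.2 + 8p. Rearranging, 20p = 380, hence p* = 19.
Substitute back: q* = 764.2 - 12(19) = 536.2.

p* = 19, q* = 536.2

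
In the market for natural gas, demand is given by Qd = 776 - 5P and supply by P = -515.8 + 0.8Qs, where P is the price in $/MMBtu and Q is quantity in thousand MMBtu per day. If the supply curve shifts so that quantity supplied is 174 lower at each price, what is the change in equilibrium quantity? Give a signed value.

Rewriting in direct form: Qs = 644.75 + 1.25P.
Set Qd = Qs: 776 - 5P = 644.75 + 1.25P, so 131.25 = 6.25P and P* = 21.
From the demand curve, Q* = 776 - 5(21) = 671.
After the shift, supply is Qs = 470.75 + 1.25P.
Re-solving, 6.25P = 305.25 gives P = 48.84 and Q = 531.8.
ΔQ = 531.8 - 671 = -139.2.

ΔQ = -139.2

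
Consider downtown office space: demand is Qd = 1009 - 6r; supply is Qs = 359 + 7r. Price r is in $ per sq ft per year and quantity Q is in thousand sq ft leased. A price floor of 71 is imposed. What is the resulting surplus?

Evaluating both curves at the floor price 71 gives Qd = 583, Qs = 856.
Surplus = Qs - Qd = 856 - 583 = 273.

Surplus = 273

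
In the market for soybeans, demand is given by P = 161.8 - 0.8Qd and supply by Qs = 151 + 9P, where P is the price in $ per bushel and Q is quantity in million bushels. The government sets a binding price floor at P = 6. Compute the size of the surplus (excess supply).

Solving each curve for Q: Qd = 202.25 - 1.25P.
At P = 6: Qd = 194.75 and Qs = 205.
Surplus = Qs - Qd = 205 - 194.75 = 10.25.

Surplus = 10.25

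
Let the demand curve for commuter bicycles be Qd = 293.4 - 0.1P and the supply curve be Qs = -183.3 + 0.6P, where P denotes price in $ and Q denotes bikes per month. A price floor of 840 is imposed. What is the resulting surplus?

With P fixed at 840, quantity demanded is 209.4 and quantity supplied is 320.7.
Surplus = Qs - Qd = 320.7 - 209.4 = 111.3.

Surplus = 111.3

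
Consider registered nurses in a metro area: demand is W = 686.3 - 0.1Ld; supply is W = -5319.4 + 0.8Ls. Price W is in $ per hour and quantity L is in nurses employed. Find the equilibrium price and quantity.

W* = 19, L* = 6673

Solving each curve for L: Ld = 6863 - 10W and Ls = 6649.25 + 1.25W.
Set Ld = Ls: 6863 - 10W = 6649.25 + 1.25W, so 213.75 = 11.25W and W* = 19.
Then L* = 6863 - 10(19) = 6673.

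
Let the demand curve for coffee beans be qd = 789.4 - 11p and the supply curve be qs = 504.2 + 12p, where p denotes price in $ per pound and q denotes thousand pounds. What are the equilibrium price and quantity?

p* = 12.4, q* = 653

At equilibrium qd = qs, so 789.4 - 11p = 504.2 + 12p; collecting terms, 285.2 = 23p and p* = 12.4.
Plugging p* into demand: q* = 789.4 - 11(12.4) = 653.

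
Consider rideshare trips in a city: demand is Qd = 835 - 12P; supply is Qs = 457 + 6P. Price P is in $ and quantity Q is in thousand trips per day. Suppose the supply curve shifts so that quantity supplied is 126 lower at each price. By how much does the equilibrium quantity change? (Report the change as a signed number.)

ΔQ = -84

Equating demand and supply, 835 - 12P = 457 + 6P gives 18P = 378, so P* = 21.
Substitute back: Q* = 835 - 12(21) = 583.
After the shift, supply is Qs = 331 + 6P.
The new intersection has 504 = 18P, i.e. P = 28, Q = 499.
ΔQ = 499 - 583 = -84.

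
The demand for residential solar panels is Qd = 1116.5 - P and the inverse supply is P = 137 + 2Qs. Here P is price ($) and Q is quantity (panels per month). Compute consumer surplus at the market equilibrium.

Rewriting in direct form: Qs = -68.5 + 0.5P.
The market clears where 1116.5 - P = -68.5 + 0.5P. Rearranging, 1.5P = 1185, hence P* = 790.
Plugging P* into demand: Q* = 1116.5 - 790 = 326.5.
Demand choke price (Qd = 0): P = 1116.5. Consumer surplus = ½ × (1116.5 - 790) × 326.5 = 53301.125.

Consumer surplus = 53301.125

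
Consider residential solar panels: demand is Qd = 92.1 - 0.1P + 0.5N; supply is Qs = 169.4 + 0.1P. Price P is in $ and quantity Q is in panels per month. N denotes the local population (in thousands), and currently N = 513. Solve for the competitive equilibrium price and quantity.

With N = 513, demand is Qd = 348.6 - 0.1P.
Set Qd = Qs: 348.6 - 0.1P = 169.4 + 0.1P, so 179.2 = 0.2P and P* = 896.
Plugging P* into demand: Q* = 348.6 - 0.1(896) = 259.

P* = 896, Q* = 259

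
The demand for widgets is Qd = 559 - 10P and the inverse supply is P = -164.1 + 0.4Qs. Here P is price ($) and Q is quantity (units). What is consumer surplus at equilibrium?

Inverting to quantity form: Qs = 410.25 + 2.5P.
The market clears where 559 - 10P = 410.25 + 2.5P. Rearranging, 12.5P = 148.75, hence P* = 11.9.
Plugging P* into demand: Q* = 559 - 10(11.9) = 440.
Demand choke price (Qd = 0): P = 559/10 = 55.9. Consumer surplus = ½ × (55.9 - 11.9) × 440 = 9680.

Consumer surplus = 9680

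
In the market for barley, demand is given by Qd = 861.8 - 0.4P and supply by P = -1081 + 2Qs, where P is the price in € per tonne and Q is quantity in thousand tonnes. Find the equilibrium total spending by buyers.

Solving each curve for Q: Qs = 540.5 + 0.5P.
Set Qd = Qs: 861.8 - 0.4P = 540.5 + 0.5P, so 321.3 = 0.9P and P* = 357.
Then Q* = 861.8 - 0.4(357) = 719.
Total spending by buyers = P* × Q* = 357 × 719 = 256683.

Total spending by buyers = 256683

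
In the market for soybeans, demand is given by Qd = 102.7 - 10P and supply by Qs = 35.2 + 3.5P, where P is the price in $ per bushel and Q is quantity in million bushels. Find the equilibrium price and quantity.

At equilibrium Qd = Qs, so 102.7 - 10P = 35.2 + 3.5P; collecting terms, 67.5 = 13.5P and P* = 5.
Then Q* = 102.7 - 10(5) = 52.7.

P* = 5, Q* = 52.7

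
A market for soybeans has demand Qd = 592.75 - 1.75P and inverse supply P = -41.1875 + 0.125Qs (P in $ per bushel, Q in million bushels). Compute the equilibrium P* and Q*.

P* = 27, Q* = 545.5

Rewriting in direct form: Qs = 329.5 + 8P.
The market clears where 592.75 - 1.75P = 329.5 + 8P. Rearranging, 9.75P = 263.25, hence P* = 27.
From the demand curve, Q* = 592.75 - 1.75(27) = 545.5.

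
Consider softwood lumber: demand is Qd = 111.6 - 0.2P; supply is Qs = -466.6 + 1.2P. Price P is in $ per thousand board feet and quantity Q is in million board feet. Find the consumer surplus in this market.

Consumer surplus = 2102.5

The market clears where 111.6 - 0.2P = -466.6 + 1.2P. Rearranging, 1.4P = 578.2, hence P* = 413.
From the demand curve, Q* = 111.6 - 0.2(413) = 29.
Demand choke price (Qd = 0): P = 111.6/0.2 = 558. Consumer surplus = ½ × (558 - 413) × 29 = 2102.5.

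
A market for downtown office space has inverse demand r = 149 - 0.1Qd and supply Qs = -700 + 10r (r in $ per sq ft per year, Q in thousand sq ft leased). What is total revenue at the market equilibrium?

Inverting to quantity form: Qd = 1490 - 10r.
Equating demand and supply, 1490 - 10r = -700 + 10r gives 20r = 2190, so r* = 109.5.
Then Q* = 1490 - 10(109.5) = 395.
Total revenue = r* × Q* = 109.5 × 395 = 43252.5.

Total revenue = 43252.5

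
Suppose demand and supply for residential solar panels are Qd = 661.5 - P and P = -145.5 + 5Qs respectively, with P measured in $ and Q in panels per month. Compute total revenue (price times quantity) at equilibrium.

Solving each curve for Q: Qs = 29.1 + 0.2P.
Equating demand and supply, 661.5 - P = 29.1 + 0.2P gives 1.2P = 632.4, so P* = 527.
Substitute back: Q* = 661.5 - 527 = 134.5.
Total revenue = P* × Q* = 527 × 134.5 = 70881.5.

Total revenue = 70881.5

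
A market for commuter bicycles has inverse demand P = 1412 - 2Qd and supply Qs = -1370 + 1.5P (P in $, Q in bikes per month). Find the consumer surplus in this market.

Solving each curve for Q: Qd = 706 - 0.5P.
Set Qd = Qs: 706 - 0.5P = -1370 + 1.5P, so 2076 = 2P and P* = 1038.
Then Q* = 706 - 0.5(1038) = 187.
Demand choke price (Qd = 0): P = 706/0.5 = 1412. Consumer surplus = ½ × (1412 - 1038) × 187 = 34969.

Consumer surplus = 34969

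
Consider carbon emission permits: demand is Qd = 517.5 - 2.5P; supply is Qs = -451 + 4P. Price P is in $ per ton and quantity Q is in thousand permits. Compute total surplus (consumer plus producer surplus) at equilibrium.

Total surplus = 6833.125

The market clears where 517.5 - 2.5P = -451 + 4P. Rearranging, 6.5P = 968.5, hence P* = 149.
Plugging P* into demand: Q* = 517.5 - 2.5(149) = 145.
Demand choke price = 207; supply choke price = 112.75. CS = ½(207 - 149)(145) = 4205; PS = ½(149 - 112.75)(145) = 2628.125. Total surplus = 6833.125.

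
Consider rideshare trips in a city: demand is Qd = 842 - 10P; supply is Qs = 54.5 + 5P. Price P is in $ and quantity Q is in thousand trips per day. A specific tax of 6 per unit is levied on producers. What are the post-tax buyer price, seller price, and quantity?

With a tax of 6 on producers, they supply based on the net price P_s = P_b - 6, so Qs = 24.5 + 5P_b.
Set Qd = Qs: 842 - 10P_b = 24.5 + 5P_b, so 817.5 = 15P_b and P_b = 54.5.
Then P_s = 54.5 - 6 = 48.5 and Q = 842 - 10(54.5) = 297.

P_b = 54.5, P_s = 48.5, Q = 297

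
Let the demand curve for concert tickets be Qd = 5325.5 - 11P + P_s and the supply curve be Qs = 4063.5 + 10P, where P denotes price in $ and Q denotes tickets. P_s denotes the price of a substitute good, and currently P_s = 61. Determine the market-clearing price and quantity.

P* = 63, Q* = 4693.5

With P_s = 61, demand is Qd = 5386.5 - 11P.
At equilibrium Qd = Qs, so 5386.5 - 11P = 4063.5 + 10P; collecting terms, 1323 = 21P and P* = 63.
Then Q* = 5386.5 - 11(63) = 4693.5.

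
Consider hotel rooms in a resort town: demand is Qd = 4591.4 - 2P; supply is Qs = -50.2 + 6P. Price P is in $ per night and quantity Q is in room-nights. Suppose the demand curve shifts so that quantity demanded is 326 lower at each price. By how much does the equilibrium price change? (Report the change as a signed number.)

ΔP = -40.75

Set Qd = Qs: 4591.4 - 2P = -50.2 + 6P, so 4641.6 = 8P and P* = 580.2.
Then Q* = 4591.4 - 2(580.2) = 3431.
After the shift, demand is Qd = 4265.4 - 2P.
The new intersection has 4315.6 = 8P, i.e. P = 539.45, Q = 3186.5.
ΔP = 539.45 - 580.2 = -40.75.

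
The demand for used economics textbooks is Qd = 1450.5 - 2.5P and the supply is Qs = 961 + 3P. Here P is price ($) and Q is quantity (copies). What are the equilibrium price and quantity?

Set Qd = Qs: 1450.5 - 2.5P = 961 + 3P, so 489.5 = 5.5P and P* = 89.
Then Q* = 1450.5 - 2.5(89) = 1228.

P* = 89, Q* = 1228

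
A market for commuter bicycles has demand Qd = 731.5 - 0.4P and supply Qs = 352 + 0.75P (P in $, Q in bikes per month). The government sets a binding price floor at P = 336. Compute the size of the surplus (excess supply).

Surplus = 6.9

At P = 336: Qd = 597.1 and Qs = 604.
Surplus = Qs - Qd = 604 - 597.1 = 6.9.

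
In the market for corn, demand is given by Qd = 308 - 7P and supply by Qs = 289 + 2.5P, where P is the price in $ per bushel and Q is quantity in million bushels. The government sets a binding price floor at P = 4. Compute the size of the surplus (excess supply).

Surplus = 19

At P = 4: Qd = 280 and Qs = 299.
Surplus = Qs - Qd = 299 - 280 = 19.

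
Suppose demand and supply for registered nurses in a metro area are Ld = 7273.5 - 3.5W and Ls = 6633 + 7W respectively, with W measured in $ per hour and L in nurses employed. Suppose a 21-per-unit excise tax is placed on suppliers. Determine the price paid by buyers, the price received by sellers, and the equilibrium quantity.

Suppliers keep W_s = W_b - 21 per unit, so supply in terms of the buyer price is Ls = 6486 + 7W_b.
Equate demand and the shifted supply: 7273.5 - 3.5W_b = 6486 + 7W_b, giving 10.5W_b = 787.5, so W_b = 75.
Then W_s = 75 - 21 = 54 and L = 7273.5 - 3.5(75) = 7011.

W_b = 75, W_s = 54, L = 7011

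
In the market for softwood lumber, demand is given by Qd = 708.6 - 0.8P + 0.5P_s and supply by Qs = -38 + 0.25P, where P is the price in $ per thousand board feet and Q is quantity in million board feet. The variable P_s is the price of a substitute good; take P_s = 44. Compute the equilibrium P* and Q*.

P* = 732, Q* = 145

With P_s = 44, demand is Qd = 730.6 - 0.8P.
At equilibrium Qd = Qs, so 730.6 - 0.8P = -38 + 0.25P; collecting terms, 768.6 = 1.05P and P* = 732.
Then Q* = 730.6 - 0.8(732) = 145.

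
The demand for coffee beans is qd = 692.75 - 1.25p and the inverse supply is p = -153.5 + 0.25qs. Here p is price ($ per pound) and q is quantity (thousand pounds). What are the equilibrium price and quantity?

p* = 15, q* = 674

Solving each curve for q: qs = 614 + 4p.
Set qd = qs: 692.75 - 1.25p = 614 + 4p, so 78.75 = 5.25p and p* = 15.
From the demand curve, q* = 692.75 - 1.25(15) = 674.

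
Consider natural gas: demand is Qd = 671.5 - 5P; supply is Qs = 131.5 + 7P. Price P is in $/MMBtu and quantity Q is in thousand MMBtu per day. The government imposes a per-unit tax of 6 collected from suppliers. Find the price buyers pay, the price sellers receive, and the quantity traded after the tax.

Suppliers keep P_s = P_b - 6 per unit, so supply in terms of the buyer price is Qs = 89.5 + 7P_b.
Set Qd = Qs: 671.5 - 5P_b = 89.5 + 7P_b, so 582 = 12P_b and P_b = 48.5.
So P_s = 42.5 and the quantity traded is Q = 671.5 - 5(48.5) = 429.

P_b = 48.5, P_s = 42.5, Q = 429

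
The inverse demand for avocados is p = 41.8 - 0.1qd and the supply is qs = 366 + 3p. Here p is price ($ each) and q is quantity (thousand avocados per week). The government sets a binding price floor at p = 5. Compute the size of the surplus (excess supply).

Surplus = 13

Solving each curve for q: qd = 418 - 10p.
At p = 5: qd = 368 and qs = 381.
Surplus = qs - qd = 381 - 368 = 13.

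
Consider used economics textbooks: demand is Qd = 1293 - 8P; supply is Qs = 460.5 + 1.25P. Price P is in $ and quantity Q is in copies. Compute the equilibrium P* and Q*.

Equating demand and supply, 1293 - 8P = 460.5 + 1.25P gives 9.25P = 832.5, so P* = 90.
From the demand curve, Q* = 1293 - 8(90) = 573.

P* = 90, Q* = 573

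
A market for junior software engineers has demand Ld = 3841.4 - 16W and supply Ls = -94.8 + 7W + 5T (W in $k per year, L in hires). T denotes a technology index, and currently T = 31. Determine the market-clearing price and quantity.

With T = 31, supply is Ls = 60.2 + 7W.
Set Ld = Ls: 3841.4 - 16W = 60.2 + 7W, so 3781.2 = 23W and W* = 164.4.
From the demand curve, L* = 3841.4 - 16(164.4) = 1211.

W* = 164.4, L* = 1211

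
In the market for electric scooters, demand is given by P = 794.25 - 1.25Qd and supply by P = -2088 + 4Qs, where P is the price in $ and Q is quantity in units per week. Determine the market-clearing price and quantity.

P* = 108, Q* = 549

Solving each curve for Q: Qd = 635.4 - 0.8P and Qs = 522 + 0.25P.
Set Qd = Qs: 635.4 - 0.8P = 522 + 0.25P, so 113.4 = 1.05P and P* = 108.
Substitute back: Q* = 635.4 - 0.8(108) = 549.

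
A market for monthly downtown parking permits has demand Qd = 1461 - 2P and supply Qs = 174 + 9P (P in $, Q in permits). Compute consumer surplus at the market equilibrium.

Set Qd = Qs: 1461 - 2P = 174 + 9P, so 1287 = 11P and P* = 117.
From the demand curve, Q* = 1461 - 2(117) = 1227.
Demand choke price (Qd = 0): P = 1461/2 = 730.5. Consumer surplus = ½ × (730.5 - 117) × 1227 = 376382.25.

Consumer surplus = 376382.25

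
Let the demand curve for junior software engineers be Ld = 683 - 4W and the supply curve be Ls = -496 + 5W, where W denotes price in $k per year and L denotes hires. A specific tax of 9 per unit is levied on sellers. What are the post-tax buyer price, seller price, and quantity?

With a tax of 9 on sellers, they supply based on the net price W_s = W_b - 9, so Ls = -541 + 5W_b.
Equate demand and the shifted supply: 683 - 4W_b = -541 + 5W_b, giving 9W_b = 1224, so W_b = 136.
So W_s = 127 and the quantity traded is L = 683 - 4(136) = 139.

W_b = 136, W_s = 127, L = 139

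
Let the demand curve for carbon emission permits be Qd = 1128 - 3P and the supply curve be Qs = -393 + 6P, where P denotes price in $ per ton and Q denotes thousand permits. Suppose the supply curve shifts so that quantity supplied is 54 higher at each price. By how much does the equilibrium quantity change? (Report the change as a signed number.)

ΔQ = 18

Equating demand and supply, 1128 - 3P = -393 + 6P gives 9P = 1521, so P* = 169.
Substitute back: Q* = 1128 - 3(169) = 621.
After the shift, supply is Qs = -339 + 6P.
New equilibrium: 1467 = 9P, so P = 163 and Q = 639.
ΔQ = 639 - 621 = 18.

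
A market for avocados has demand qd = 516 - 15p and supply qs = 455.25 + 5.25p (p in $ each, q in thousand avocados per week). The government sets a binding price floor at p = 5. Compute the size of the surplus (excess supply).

Surplus = 40.5

With p fixed at 5, quantity demanded is 441 and quantity supplied is 481.5.
Surplus = qs - qd = 481.5 - 441 = 40.5.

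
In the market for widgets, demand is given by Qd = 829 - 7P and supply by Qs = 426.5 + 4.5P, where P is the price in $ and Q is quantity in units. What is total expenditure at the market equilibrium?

Total expenditure = 20440

Equating demand and supply, 829 - 7P = 426.5 + 4.5P gives 11.5P = 402.5, so P* = 35.
From the demand curve, Q* = 829 - 7(35) = 584.
Total expenditure = P* × Q* = 35 × 584 = 20440.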